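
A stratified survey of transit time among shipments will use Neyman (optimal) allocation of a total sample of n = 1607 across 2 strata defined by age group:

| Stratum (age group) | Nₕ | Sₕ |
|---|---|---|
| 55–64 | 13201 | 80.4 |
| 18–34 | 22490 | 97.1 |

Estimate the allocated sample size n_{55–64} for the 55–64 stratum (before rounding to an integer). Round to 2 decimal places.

Neyman allocation: nₕ = n·NₕSₕ / Σⱼ NⱼSⱼ.
Σ NⱼSⱼ = 13201·80.4 + 22490·97.1 = 3.2451394 × 10^6.
n_{55–64} = 1607·13201·80.4 / (3.2451394 × 10^6) = 525.59.

525.59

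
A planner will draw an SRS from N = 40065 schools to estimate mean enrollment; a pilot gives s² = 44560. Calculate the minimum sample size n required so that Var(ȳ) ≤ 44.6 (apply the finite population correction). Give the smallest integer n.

975

Without fpc, n₀ = s²/D = 44560/44.6 = 999.1031.
With fpc, (1 − n/N)·s²/n ≤ D requires n ≥ n₀/(1 + n₀/N) = 999.1031/(1 + 999.1031/40065) = 974.7946.
Rounding up, n = 975.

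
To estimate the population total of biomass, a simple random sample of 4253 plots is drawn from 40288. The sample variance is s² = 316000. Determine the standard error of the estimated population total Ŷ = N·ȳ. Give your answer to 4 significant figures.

Var(Ŷ) = N²·Var(ȳ) = N²·(1 − n/N)·s²/n.
f = 4253/40288 = 0.10556493; Var(ȳ) = 0.89443507·316000/4253 = 66.456967.
Var(Ŷ) = 40288² · 66.456967 = 1.0786783 × 10^11.
SE(Ŷ) = √(1.0786783 × 10^11) = 328400.

328400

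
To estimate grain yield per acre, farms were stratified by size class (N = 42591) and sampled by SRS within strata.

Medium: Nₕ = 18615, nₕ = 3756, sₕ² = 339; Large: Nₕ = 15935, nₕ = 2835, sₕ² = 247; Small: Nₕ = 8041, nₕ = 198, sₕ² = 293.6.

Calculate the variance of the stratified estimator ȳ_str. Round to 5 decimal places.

0.07534

Var(ȳ_str) = Σₕ Wₕ²(1 − fₕ)sₕ²/nₕ with Wₕ = Nₕ/N, N = 42591.
Medium: Wₕ = 0.43706417; term = 0.43706417²·(1 − 0.20177276)·339/3756 = 0.013762301.
Large: Wₕ = 0.37414008; term = 0.37414008²·(1 − 0.17791026)·247/2835 = 0.01002609.
Small: Wₕ = 0.18879575; term = 0.18879575²·(1 − 0.02462380)·293.6/198 = 0.051552231.
Sum = 0.075340622.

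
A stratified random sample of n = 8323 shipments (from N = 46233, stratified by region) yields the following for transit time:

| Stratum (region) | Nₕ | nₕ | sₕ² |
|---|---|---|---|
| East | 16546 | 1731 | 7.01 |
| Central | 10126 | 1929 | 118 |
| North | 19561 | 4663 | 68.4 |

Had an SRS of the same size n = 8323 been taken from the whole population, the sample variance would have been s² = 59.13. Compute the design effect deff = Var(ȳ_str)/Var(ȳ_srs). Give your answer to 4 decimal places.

0.8308

Var(ȳ_str) = Σ Wₕ²(1−fₕ)sₕ²/nₕ with Wₕ = Nₕ/46233:
  East: (16546/46233)²·(1−1731/16546)·7.01/1731 = 4.644206 × 10^-4
  Central: (10126/46233)²·(1−1929/10126)·118/1929 = 0.0023754095
  North: (19561/46233)²·(1−4663/19561)·68.4/4663 = 0.0019998875
  → Var(ȳ_str) = 0.0048397176.
Var(ȳ_srs) = (1 − 8323/46233)·59.13/8323 = 0.0058254529.
deff = 0.0048397176 / 0.0058254529 = 0.8308.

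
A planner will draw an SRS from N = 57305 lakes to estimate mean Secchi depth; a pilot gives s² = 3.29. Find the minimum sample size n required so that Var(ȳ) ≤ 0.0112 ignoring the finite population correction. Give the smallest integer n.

Without fpc, n₀ = s²/D = 3.29/0.0112 = 293.7500.
Rounding up, n = 294.

294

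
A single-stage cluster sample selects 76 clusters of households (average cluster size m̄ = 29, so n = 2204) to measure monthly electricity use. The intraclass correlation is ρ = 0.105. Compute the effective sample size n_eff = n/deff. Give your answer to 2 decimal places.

559.39

deff = 1 + (29 − 1)·0.105 = 1 + 2.94 = 3.94.
n_eff = 2204 / 3.94 = 559.39.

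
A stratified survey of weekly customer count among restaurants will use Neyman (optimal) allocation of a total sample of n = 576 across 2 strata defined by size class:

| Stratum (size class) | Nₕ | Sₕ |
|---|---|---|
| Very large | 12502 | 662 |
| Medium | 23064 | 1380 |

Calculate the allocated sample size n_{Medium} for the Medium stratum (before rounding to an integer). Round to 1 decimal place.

Neyman allocation: nₕ = n·NₕSₕ / Σⱼ NⱼSⱼ.
Σ NⱼSⱼ = 12502·662 + 23064·1380 = 4.0104644 × 10^7.
n_{Medium} = 576·23064·1380 / (4.0104644 × 10^7) = 457.1.

457.1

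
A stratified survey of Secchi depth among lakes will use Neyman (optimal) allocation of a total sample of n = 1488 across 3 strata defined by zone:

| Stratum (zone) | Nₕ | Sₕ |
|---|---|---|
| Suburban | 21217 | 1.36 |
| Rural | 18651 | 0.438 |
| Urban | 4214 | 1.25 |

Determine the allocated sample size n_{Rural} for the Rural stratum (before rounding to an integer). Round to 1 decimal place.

Neyman allocation: nₕ = n·NₕSₕ / Σⱼ NⱼSⱼ.
Σ NⱼSⱼ = 21217·1.36 + 18651·0.438 + 4214·1.25 = 42291.758.
n_{Rural} = 1488·18651·0.438 / 42291.758 = 287.4.

287.4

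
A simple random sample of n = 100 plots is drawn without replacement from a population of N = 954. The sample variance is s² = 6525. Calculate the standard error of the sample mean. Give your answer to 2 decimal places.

7.64

Under SRS without replacement, Var(ȳ) = (1 − f)·s²/n with f = n/N = 100/954 = 0.10482180.
Var(ȳ) = (1 − 0.10482180)·6525/100 = 0.89517820·65.25 = 58.410377.
SE(ȳ) = √(58.410377) = 7.64.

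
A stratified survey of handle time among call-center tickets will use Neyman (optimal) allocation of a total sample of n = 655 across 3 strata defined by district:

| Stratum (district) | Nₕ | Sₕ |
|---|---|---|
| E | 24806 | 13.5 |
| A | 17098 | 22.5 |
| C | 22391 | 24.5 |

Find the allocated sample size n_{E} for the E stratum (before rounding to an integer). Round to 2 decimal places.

Neyman allocation: nₕ = n·NₕSₕ / Σⱼ NⱼSⱼ.
Σ NⱼSⱼ = 24806·13.5 + 17098·22.5 + 22391·24.5 = 1.2681655 × 10^6.
n_{E} = 655·24806·13.5 / (1.2681655 × 10^6) = 172.96.

172.96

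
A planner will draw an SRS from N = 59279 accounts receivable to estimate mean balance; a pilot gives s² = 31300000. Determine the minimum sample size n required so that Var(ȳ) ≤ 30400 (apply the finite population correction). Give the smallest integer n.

1013

Without fpc, n₀ = s²/D = 31300000/30400 = 1029.6053.
With fpc, (1 − n/N)·s²/n ≤ D requires n ≥ n₀/(1 + n₀/N) = 1029.6053/(1 + 1029.6053/59279) = 1012.0276.
Rounding up, n = 1013.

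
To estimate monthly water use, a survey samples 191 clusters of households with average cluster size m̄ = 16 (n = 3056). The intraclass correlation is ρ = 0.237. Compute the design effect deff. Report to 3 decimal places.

4.555

deff = 1 + (16 − 1)·0.237 = 1 + 3.555 = 4.555.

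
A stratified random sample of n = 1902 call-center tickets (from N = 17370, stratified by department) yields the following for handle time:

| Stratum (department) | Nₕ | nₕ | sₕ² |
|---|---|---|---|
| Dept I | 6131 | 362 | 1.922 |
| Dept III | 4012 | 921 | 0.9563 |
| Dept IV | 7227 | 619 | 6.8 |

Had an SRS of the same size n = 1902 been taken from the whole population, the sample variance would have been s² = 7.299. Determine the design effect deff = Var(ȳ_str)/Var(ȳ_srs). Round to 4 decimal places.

Var(ȳ_str) = Σ Wₕ²(1−fₕ)sₕ²/nₕ with Wₕ = Nₕ/17370:
  Dept I: (6131/17370)²·(1−362/6131)·1.922/362 = 6.2241067 × 10^-4
  Dept III: (4012/17370)²·(1−921/4012)·0.9563/921 = 4.2677092 × 10^-5
  Dept IV: (7227/17370)²·(1−619/7227)·6.8/619 = 0.0017387883
  → Var(ȳ_str) = 0.0024038761.
Var(ȳ_srs) = (1 − 1902/17370)·7.299/1902 = 0.0034173322.
deff = 0.0024038761 / 0.0034173322 = 0.7034.

0.7034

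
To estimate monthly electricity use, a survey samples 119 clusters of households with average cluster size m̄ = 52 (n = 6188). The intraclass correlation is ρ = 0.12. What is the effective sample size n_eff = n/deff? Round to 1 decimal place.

deff = 1 + (52 − 1)·0.12 = 1 + 6.12 = 7.12.
n_eff = 6188 / 7.12 = 869.1.

869.1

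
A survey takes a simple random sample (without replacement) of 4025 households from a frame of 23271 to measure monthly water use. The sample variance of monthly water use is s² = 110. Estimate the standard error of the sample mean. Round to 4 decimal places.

0.1503

Under SRS without replacement, Var(ȳ) = (1 − f)·s²/n with f = n/N = 4025/23271 = 0.17296206.
Var(ȳ) = (1 − 0.17296206)·110/4025 = 0.82703794·0.027329193 = 0.022602279.
SE(ȳ) = √(0.022602279) = 0.1503.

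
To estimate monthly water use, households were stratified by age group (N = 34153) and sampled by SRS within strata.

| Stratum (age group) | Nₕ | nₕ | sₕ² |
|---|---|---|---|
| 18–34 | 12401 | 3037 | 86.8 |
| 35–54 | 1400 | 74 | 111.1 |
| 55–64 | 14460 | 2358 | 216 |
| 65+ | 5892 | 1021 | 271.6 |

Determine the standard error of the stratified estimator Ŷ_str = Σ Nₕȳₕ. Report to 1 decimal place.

Var(Ŷ_str) = Σₕ Nₕ²(1 − fₕ)sₕ²/nₕ.
18–34: 12401²·(1 − 3037/12401)·86.8/3037 = 3.3188914 × 10^6.
35–54: 1400²·(1 − 74/1400)·111.1/74 = 2.7871086 × 10^6.
55–64: 14460²·(1 − 2358/14460)·216/2358 = 1.6030069 × 10^7.
65+: 5892²·(1 − 1021/5892)·271.6/1021 = 7.6345754 × 10^6.
Sum = 2.9770644 × 10^7.
SE = √(2.9770644 × 10^7) = 5456.2.

5456.2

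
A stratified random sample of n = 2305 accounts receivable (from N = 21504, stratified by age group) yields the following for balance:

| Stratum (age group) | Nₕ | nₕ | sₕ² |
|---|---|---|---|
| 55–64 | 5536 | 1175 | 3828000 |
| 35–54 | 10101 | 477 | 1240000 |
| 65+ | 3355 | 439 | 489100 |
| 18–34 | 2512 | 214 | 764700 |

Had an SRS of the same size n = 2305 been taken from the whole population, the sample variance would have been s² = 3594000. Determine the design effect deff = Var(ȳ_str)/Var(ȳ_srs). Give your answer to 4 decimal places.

Var(ȳ_str) = Σ Wₕ²(1−fₕ)sₕ²/nₕ with Wₕ = Nₕ/21504:
  55–64: (5536/21504)²·(1−1175/5536)·3828000/1175 = 170.08959
  35–54: (10101/21504)²·(1−477/10101)·1240000/477 = 546.49323
  65+: (3355/21504)²·(1−439/3355)·489100/439 = 23.57082
  18–34: (2512/21504)²·(1−214/2512)·764700/214 = 44.607561
  → Var(ȳ_str) = 784.7612.
Var(ȳ_srs) = (1 − 2305/21504)·3594000/2305 = 1392.0874.
deff = 784.7612 / 1392.0874 = 0.5637.

0.5637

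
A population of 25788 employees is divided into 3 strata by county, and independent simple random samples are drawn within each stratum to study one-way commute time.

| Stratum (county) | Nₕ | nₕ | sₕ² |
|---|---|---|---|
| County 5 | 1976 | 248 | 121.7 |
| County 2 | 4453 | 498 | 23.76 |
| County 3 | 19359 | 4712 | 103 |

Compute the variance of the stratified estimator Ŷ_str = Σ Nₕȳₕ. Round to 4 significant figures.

8.714 × 10^6

Var(Ŷ_str) = Σₕ Nₕ²(1 − fₕ)sₕ²/nₕ.
County 5: 1976²·(1 − 248/1976)·121.7/248 = 1.675597 × 10^6.
County 2: 4453²·(1 − 498/4453)·23.76/498 = 840265.
County 3: 19359²·(1 − 4712/19359)·103/4712 = 6.1981709 × 10^6.
Sum = 8.7140329 × 10^6.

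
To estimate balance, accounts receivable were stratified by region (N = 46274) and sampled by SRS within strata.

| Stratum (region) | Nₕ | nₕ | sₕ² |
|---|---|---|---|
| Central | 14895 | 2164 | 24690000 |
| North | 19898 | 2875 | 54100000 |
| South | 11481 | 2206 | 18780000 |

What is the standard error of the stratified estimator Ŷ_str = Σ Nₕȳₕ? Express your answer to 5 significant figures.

Var(Ŷ_str) = Σₕ Nₕ²(1 − fₕ)sₕ²/nₕ.
Central: 14895²·(1 − 2164/14895)·24690000/2164 = 2.1635496 × 10^12.
North: 19898²·(1 − 2875/19898)·54100000/2875 = 6.3738955 × 10^12.
South: 11481²·(1 − 2206/11481)·18780000/2206 = 9.065332 × 10^11.
Sum = 9.4439783 × 10^12.
SE = √(9.4439783 × 10^12) = 3.0731 × 10^6.

3.0731 × 10^6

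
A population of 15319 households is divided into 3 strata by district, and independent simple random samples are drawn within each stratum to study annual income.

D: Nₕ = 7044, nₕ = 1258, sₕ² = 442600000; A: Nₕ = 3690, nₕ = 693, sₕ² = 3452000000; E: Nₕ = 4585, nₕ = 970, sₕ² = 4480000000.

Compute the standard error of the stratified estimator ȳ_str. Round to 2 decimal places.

Var(ȳ_str) = Σₕ Wₕ²(1 − fₕ)sₕ²/nₕ with Wₕ = Nₕ/N, N = 15319.
D: Wₕ = 0.45982114; term = 0.45982114²·(1 − 0.17859171)·442600000/1258 = 61103.729.
A: Wₕ = 0.24087734; term = 0.24087734²·(1 − 0.18780488)·3452000000/693 = 234741.48.
E: Wₕ = 0.29930152; term = 0.29930152²·(1 − 0.21155943)·4480000000/970 = 326206.86.
Sum = 622052.07.
SE = √(622052.07) = 788.70.

788.70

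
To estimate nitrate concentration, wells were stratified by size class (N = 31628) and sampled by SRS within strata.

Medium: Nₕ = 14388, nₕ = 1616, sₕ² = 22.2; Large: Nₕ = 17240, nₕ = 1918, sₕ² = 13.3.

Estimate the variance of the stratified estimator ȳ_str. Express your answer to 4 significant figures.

0.004355

Var(ȳ_str) = Σₕ Wₕ²(1 − fₕ)sₕ²/nₕ with Wₕ = Nₕ/N, N = 31628.
Medium: Wₕ = 0.45491337; term = 0.45491337²·(1 − 0.11231582)·22.2/1616 = 0.0025236405.
Large: Wₕ = 0.54508663; term = 0.54508663²·(1 − 0.11125290)·13.3/1918 = 0.001831101.
Sum = 0.0043547415.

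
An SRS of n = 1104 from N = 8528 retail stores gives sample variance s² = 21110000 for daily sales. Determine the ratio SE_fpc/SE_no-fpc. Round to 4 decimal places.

f = n/N = 1104/8528 = 0.12945591.
SE_no-fpc = √(s²/n) = 138.28007; SE_fpc = √((1−f)s²/n) = 129.01938.
Ratio = √(1−f) = 0.93302952.

0.9330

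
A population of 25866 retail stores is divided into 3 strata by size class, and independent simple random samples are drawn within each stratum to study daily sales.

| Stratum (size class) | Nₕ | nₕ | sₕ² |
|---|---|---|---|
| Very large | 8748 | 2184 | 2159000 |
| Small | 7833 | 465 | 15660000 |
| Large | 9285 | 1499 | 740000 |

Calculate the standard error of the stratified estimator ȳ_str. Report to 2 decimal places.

55.17

Var(ȳ_str) = Σₕ Wₕ²(1 − fₕ)sₕ²/nₕ with Wₕ = Nₕ/N, N = 25866.
Very large: Wₕ = 0.33820459; term = 0.33820459²·(1 − 0.24965706)·2159000/2184 = 84.843545.
Small: Wₕ = 0.30282997; term = 0.30282997²·(1 − 0.05936423)·15660000/465 = 2905.0794.
Large: Wₕ = 0.35896544; term = 0.35896544²·(1 − 0.16144319)·740000/1499 = 53.341822.
Sum = 3043.2648.
SE = √(3043.2648) = 55.17.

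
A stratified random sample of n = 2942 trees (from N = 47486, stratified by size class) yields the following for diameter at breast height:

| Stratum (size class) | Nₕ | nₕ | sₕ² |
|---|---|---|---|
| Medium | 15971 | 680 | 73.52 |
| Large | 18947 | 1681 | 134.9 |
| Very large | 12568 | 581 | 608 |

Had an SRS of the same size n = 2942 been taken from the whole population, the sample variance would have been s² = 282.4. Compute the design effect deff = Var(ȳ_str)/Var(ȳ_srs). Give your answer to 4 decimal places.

1.0358

Var(ȳ_str) = Σ Wₕ²(1−fₕ)sₕ²/nₕ with Wₕ = Nₕ/47486:
  Medium: (15971/47486)²·(1−680/15971)·73.52/680 = 0.011709367
  Large: (18947/47486)²·(1−1681/18947)·134.9/1681 = 0.011642473
  Very large: (12568/47486)²·(1−581/12568)·608/581 = 0.069915416
  → Var(ȳ_str) = 0.093267256.
Var(ȳ_srs) = (1 − 2942/47486)·282.4/2942 = 0.090042107.
deff = 0.093267256 / 0.090042107 = 1.0358.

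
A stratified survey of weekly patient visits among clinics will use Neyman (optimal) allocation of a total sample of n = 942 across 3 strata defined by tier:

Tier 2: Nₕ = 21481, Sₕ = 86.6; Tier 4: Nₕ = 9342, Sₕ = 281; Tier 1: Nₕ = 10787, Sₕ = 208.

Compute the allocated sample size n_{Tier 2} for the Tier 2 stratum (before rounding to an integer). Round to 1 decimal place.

260.4

Neyman allocation: nₕ = n·NₕSₕ / Σⱼ NⱼSⱼ.
Σ NⱼSⱼ = 21481·86.6 + 9342·281 + 10787·208 = 6.7290526 × 10^6.
n_{Tier 2} = 942·21481·86.6 / (6.7290526 × 10^6) = 260.4.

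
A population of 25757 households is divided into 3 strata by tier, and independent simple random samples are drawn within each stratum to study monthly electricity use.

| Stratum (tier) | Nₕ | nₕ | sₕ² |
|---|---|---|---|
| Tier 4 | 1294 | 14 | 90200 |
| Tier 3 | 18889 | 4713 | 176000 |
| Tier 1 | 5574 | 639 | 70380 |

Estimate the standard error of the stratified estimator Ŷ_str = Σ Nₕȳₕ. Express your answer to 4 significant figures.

154000

Var(Ŷ_str) = Σₕ Nₕ²(1 − fₕ)sₕ²/nₕ.
Tier 4: 1294²·(1 − 14/1294)·90200/14 = 1.0671433 × 10^10.
Tier 3: 18889²·(1 − 4713/18889)·176000/4713 = 9.9994911 × 10^9.
Tier 1: 5574²·(1 − 639/5574)·70380/639 = 3.0297202 × 10^9.
Sum = 2.3700644 × 10^10.
SE = √(2.3700644 × 10^10) = 154000.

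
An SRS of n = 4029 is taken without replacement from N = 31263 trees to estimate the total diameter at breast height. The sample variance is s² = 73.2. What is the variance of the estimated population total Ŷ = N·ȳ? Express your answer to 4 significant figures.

1.547 × 10^7

Var(Ŷ) = N²·Var(ȳ) = N²·(1 − n/N)·s²/n.
f = 4029/31263 = 0.12887439; Var(ȳ) = 0.87112561·73.2/4029 = 0.015826854.
Var(Ŷ) = 31263² · 0.015826854 = 1.5468774 × 10^7.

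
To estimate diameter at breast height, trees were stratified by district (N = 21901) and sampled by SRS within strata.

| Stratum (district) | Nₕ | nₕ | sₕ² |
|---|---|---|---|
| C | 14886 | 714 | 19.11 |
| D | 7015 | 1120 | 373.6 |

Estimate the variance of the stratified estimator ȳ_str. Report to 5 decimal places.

0.04053

Var(ȳ_str) = Σₕ Wₕ²(1 − fₕ)sₕ²/nₕ with Wₕ = Nₕ/N, N = 21901.
C: Wₕ = 0.67969499; term = 0.67969499²·(1 − 0.04796453)·19.11/714 = 0.011771824.
D: Wₕ = 0.32030501; term = 0.32030501²·(1 − 0.15965788)·373.6/1120 = 0.028758911.
Sum = 0.040530735.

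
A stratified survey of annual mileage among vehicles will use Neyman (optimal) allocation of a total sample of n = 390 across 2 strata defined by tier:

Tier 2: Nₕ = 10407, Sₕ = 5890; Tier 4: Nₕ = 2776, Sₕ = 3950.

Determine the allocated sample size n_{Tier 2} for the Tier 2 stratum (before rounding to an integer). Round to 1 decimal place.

330.8

Neyman allocation: nₕ = n·NₕSₕ / Σⱼ NⱼSⱼ.
Σ NⱼSⱼ = 10407·5890 + 2776·3950 = 7.226243 × 10^7.
n_{Tier 2} = 390·10407·5890 / (7.226243 × 10^7) = 330.8.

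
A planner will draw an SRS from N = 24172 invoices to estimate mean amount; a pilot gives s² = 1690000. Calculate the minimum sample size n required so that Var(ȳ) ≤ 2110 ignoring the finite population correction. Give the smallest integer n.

801

Without fpc, n₀ = s²/D = 1690000/2110 = 800.9479.
Rounding up, n = 801.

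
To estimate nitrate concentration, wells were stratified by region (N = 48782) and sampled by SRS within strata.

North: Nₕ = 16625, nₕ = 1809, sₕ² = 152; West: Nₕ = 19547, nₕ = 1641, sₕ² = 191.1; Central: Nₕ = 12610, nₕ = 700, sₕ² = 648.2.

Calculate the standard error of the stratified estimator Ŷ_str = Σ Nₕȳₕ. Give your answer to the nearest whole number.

14161

Var(Ŷ_str) = Σₕ Nₕ²(1 − fₕ)sₕ²/nₕ.
North: 16625²·(1 − 1809/16625)·152/1809 = 2.0696535 × 10^7.
West: 19547²·(1 − 1641/19547)·191.1/1641 = 4.0759683 × 10^7.
Central: 12610²·(1 − 700/12610)·648.2/700 = 1.390714 × 10^8.
Sum = 2.0052762 × 10^8.
SE = √(2.0052762 × 10^8) = 14161.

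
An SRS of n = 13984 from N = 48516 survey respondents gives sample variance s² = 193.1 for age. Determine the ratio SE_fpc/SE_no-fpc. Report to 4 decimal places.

f = n/N = 13984/48516 = 0.28823481.
SE_no-fpc = √(s²/n) = 0.11751016; SE_fpc = √((1−f)s²/n) = 0.099138833.
Ratio = √(1−f) = 0.84366178.

0.8437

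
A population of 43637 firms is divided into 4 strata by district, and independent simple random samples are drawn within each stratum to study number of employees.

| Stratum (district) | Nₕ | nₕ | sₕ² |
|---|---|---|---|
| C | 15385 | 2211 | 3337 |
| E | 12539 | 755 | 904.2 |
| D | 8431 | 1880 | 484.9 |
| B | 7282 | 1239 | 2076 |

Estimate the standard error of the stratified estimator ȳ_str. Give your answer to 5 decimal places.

0.54752

Var(ȳ_str) = Σₕ Wₕ²(1 − fₕ)sₕ²/nₕ with Wₕ = Nₕ/N, N = 43637.
C: Wₕ = 0.35256778; term = 0.35256778²·(1 − 0.14371141)·3337/2211 = 0.16064709.
E: Wₕ = 0.28734789; term = 0.28734789²·(1 − 0.06021214)·904.2/755 = 0.0929316.
D: Wₕ = 0.19320760; term = 0.19320760²·(1 − 0.22298660)·484.9/1880 = 0.0074811998.
B: Wₕ = 0.16687673; term = 0.16687673²·(1 − 0.17014556)·2076/1239 = 0.038721265.
Sum = 0.29978115.
SE = √(0.29978115) = 0.54752.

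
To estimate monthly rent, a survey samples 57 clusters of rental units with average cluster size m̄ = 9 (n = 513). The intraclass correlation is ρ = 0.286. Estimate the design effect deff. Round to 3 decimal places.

3.288

deff = 1 + (9 − 1)·0.286 = 1 + 2.288 = 3.288.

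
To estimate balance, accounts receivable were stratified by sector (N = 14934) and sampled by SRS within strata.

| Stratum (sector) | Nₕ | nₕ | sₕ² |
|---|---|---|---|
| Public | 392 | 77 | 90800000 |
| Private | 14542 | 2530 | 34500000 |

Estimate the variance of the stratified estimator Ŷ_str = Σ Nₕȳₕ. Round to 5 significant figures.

Var(Ŷ_str) = Σₕ Nₕ²(1 − fₕ)sₕ²/nₕ.
Public: 392²·(1 − 77/392)·90800000/77 = 1.4561018 × 10^11.
Private: 14542²·(1 − 2530/14542)·34500000/2530 = 2.3819796 × 10^12.
Sum = 2.5275898 × 10^12.

2.5276 × 10^12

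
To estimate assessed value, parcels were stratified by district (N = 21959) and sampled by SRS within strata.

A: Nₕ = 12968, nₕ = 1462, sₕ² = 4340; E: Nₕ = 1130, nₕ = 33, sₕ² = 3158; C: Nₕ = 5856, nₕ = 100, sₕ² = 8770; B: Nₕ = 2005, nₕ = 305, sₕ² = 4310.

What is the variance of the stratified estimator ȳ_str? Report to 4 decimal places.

Var(ȳ_str) = Σₕ Wₕ²(1 − fₕ)sₕ²/nₕ with Wₕ = Nₕ/N, N = 21959.
A: Wₕ = 0.59055513; term = 0.59055513²·(1 − 0.11273905)·4340/1462 = 0.91857498.
E: Wₕ = 0.05145954; term = 0.05145954²·(1 − 0.02920354)·3158/33 = 0.24601305.
C: Wₕ = 0.26667881; term = 0.26667881²·(1 − 0.01707650)·8770/100 = 6.1305061.
B: Wₕ = 0.09130653; term = 0.09130653²·(1 − 0.15211970)·4310/305 = 0.099888528.
Sum = 7.3949827.

7.3950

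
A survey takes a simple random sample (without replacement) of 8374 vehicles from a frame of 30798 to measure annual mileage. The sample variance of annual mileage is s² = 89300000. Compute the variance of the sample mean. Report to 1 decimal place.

7764.4

Under SRS without replacement, Var(ȳ) = (1 − f)·s²/n with f = n/N = 8374/30798 = 0.27190077.
Var(ȳ) = (1 − 0.27190077)·89300000/8374 = 0.72809923·10663.96 = 7764.4209.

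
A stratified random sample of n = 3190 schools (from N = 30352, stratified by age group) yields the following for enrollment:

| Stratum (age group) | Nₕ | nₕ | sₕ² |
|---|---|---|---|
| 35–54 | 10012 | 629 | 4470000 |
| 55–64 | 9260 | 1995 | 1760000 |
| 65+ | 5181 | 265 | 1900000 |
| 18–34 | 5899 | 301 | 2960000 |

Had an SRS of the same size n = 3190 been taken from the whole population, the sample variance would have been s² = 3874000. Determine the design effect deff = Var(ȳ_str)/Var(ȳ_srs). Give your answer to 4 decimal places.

Var(ȳ_str) = Σ Wₕ²(1−fₕ)sₕ²/nₕ with Wₕ = Nₕ/30352:
  35–54: (10012/30352)²·(1−629/10012)·4470000/629 = 724.67755
  55–64: (9260/30352)²·(1−1995/9260)·1760000/1995 = 64.423119
  65+: (5181/30352)²·(1−265/5181)·1900000/265 = 198.22506
  18–34: (5899/30352)²·(1−301/5899)·2960000/301 = 352.50224
  → Var(ȳ_str) = 1339.828.
Var(ȳ_srs) = (1 − 3190/30352)·3874000/3190 = 1086.7843.
deff = 1339.828 / 1086.7843 = 1.2328.

1.2328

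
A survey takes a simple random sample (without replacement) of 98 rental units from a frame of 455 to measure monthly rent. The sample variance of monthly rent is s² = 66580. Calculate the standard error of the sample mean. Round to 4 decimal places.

23.0881

Under SRS without replacement, Var(ȳ) = (1 − f)·s²/n with f = n/N = 98/455 = 0.21538462.
Var(ȳ) = (1 − 0.21538462)·66580/98 = 0.78461538·679.38776 = 533.05808.
SE(ȳ) = √(533.05808) = 23.0881.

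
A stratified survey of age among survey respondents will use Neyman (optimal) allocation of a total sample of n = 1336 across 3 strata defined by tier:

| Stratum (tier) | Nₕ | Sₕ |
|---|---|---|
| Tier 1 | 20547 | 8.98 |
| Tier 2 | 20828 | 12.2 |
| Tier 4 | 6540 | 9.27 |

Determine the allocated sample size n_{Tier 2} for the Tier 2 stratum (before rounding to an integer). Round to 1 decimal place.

Neyman allocation: nₕ = n·NₕSₕ / Σⱼ NⱼSⱼ.
Σ NⱼSⱼ = 20547·8.98 + 20828·12.2 + 6540·9.27 = 499239.46.
n_{Tier 2} = 1336·20828·12.2 / 499239.46 = 680.0.

680.0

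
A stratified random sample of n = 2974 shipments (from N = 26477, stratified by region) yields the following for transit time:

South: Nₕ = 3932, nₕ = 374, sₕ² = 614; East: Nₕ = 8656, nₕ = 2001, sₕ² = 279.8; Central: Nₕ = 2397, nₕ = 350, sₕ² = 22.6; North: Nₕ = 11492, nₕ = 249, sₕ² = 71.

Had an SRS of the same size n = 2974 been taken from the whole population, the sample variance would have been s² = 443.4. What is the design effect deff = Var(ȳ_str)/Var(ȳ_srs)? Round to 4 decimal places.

Var(ȳ_str) = Σ Wₕ²(1−fₕ)sₕ²/nₕ with Wₕ = Nₕ/26477:
  South: (3932/26477)²·(1−374/3932)·614/374 = 0.032762623
  East: (8656/26477)²·(1−2001/8656)·279.8/2001 = 0.011490221
  Central: (2397/26477)²·(1−350/2397)·22.6/350 = 4.5194826 × 10^-4
  North: (11492/26477)²·(1−249/11492)·71/249 = 0.052553214
  → Var(ȳ_str) = 0.097258006.
Var(ȳ_srs) = (1 − 2974/26477)·443.4/2974 = 0.13234552.
deff = 0.097258006 / 0.13234552 = 0.7349.

0.7349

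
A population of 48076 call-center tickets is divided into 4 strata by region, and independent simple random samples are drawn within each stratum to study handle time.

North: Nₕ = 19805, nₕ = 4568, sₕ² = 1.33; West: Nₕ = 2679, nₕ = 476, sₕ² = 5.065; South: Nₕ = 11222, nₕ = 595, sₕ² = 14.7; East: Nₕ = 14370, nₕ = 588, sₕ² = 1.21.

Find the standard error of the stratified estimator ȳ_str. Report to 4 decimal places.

Var(ȳ_str) = Σₕ Wₕ²(1 − fₕ)sₕ²/nₕ with Wₕ = Nₕ/N, N = 48076.
North: Wₕ = 0.41195191; term = 0.41195191²·(1 − 0.23064883)·1.33/4568 = 3.8013968 × 10^-5.
West: Wₕ = 0.05572427; term = 0.05572427²·(1 − 0.17767824)·5.065/476 = 2.7170839 × 10^-5.
South: Wₕ = 0.23342208; term = 0.23342208²·(1 − 0.05302085)·14.7/595 = 0.0012747489.
East: Wₕ = 0.29890174; term = 0.29890174²·(1 − 0.04091858)·1.21/588 = 1.7632764 × 10^-4.
Sum = 0.0015162613.
SE = √(0.0015162613) = 0.0389.

0.0389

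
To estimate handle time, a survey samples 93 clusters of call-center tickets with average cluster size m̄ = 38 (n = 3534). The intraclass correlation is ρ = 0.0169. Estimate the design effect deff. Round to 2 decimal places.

1.63

deff = 1 + (38 − 1)·0.0169 = 1 + 0.6253 = 1.6253.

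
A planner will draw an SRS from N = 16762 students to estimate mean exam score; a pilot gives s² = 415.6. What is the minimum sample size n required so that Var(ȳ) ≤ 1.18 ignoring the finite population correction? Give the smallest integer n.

Without fpc, n₀ = s²/D = 415.6/1.18 = 352.2034.
Rounding up, n = 353.

353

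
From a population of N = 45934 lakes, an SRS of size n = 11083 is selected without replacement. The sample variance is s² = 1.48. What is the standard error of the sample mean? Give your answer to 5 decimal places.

Under SRS without replacement, Var(ȳ) = (1 − f)·s²/n with f = n/N = 11083/45934 = 0.24128097.
Var(ȳ) = (1 − 0.24128097)·1.48/11083 = 0.75871903·1.3353785 × 10^-4 = 1.0131771 × 10^-4.
SE(ȳ) = √(1.0131771 × 10^-4) = 0.01007.

0.01007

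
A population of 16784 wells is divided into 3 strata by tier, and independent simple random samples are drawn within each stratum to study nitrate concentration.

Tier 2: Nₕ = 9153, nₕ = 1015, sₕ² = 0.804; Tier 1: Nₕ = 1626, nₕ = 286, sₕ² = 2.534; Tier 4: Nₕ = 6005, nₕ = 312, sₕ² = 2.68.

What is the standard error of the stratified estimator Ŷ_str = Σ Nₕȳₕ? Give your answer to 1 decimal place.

609.9

Var(Ŷ_str) = Σₕ Nₕ²(1 − fₕ)sₕ²/nₕ.
Tier 2: 9153²·(1 − 1015/9153)·0.804/1015 = 59002.601.
Tier 1: 1626²·(1 − 286/1626)·2.534/286 = 19304.827.
Tier 4: 6005²·(1 − 312/6005)·2.68/312 = 293652.97.
Sum = 371960.4.
SE = √(371960.4) = 609.9.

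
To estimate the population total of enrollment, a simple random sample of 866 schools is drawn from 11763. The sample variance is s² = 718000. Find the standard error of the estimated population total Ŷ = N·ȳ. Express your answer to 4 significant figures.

Var(Ŷ) = N²·Var(ȳ) = N²·(1 − n/N)·s²/n.
f = 866/11763 = 0.07362067; Var(ȳ) = 0.92637933·718000/866 = 768.06046.
Var(Ŷ) = 11763² · 768.06046 = 1.0627512 × 10^11.
SE(Ŷ) = √(1.0627512 × 10^11) = 326000.

326000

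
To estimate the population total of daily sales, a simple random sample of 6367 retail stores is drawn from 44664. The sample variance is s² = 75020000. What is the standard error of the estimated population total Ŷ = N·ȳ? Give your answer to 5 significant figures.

4.4893 × 10^6

Var(Ŷ) = N²·Var(ȳ) = N²·(1 − n/N)·s²/n.
f = 6367/44664 = 0.14255329; Var(ȳ) = 0.85744671·75020000/6367 = 10102.977.
Var(Ŷ) = 44664² · 10102.977 = 2.0154155 × 10^13.
SE(Ŷ) = √(2.0154155 × 10^13) = 4.4893 × 10^6.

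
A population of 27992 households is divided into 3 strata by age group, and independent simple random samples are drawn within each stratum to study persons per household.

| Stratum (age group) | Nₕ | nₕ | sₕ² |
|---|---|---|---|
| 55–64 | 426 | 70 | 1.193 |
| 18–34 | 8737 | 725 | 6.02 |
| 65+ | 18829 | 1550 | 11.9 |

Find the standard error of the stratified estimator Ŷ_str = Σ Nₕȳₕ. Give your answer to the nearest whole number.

Var(Ŷ_str) = Σₕ Nₕ²(1 − fₕ)sₕ²/nₕ.
55–64: 426²·(1 − 70/426)·1.193/70 = 2584.6515.
18–34: 8737²·(1 − 725/8737)·6.02/725 = 581248.39.
65+: 18829²·(1 − 1550/18829)·11.9/1550 = 2.4978199 × 10^6.
Sum = 3.0816529 × 10^6.
SE = √(3.0816529 × 10^6) = 1755.

1755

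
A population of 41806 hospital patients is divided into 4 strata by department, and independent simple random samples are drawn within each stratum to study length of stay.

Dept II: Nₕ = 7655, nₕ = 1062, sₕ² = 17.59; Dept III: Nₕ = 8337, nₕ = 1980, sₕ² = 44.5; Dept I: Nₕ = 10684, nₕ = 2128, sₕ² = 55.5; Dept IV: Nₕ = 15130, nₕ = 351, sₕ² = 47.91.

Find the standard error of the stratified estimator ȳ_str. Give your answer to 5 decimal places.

0.14138

Var(ȳ_str) = Σₕ Wₕ²(1 − fₕ)sₕ²/nₕ with Wₕ = Nₕ/N, N = 41806.
Dept II: Wₕ = 0.18310769; term = 0.18310769²·(1 − 0.13873285)·17.59/1062 = 4.7829117 × 10^-4.
Dept III: Wₕ = 0.19942114; term = 0.19942114²·(1 − 0.23749550)·44.5/1980 = 6.8152156 × 10^-4.
Dept I: Wₕ = 0.25556140; term = 0.25556140²·(1 − 0.19917634)·55.5/2128 = 0.0013641081.
Dept IV: Wₕ = 0.36190977; term = 0.36190977²·(1 − 0.02319894)·47.91/351 = 0.017463279.
Sum = 0.0199872.
SE = √(0.0199872) = 0.14138.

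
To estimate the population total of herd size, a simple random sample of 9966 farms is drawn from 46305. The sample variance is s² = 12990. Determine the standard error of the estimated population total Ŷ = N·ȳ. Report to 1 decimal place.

Var(Ŷ) = N²·Var(ȳ) = N²·(1 − n/N)·s²/n.
f = 9966/46305 = 0.21522514; Var(ȳ) = 0.78477486·12990/9966 = 1.0229004.
Var(Ŷ) = 46305² · 1.0229004 = 2.193255 × 10^9.
SE(Ŷ) = √(2.193255 × 10^9) = 46832.2.

46832.2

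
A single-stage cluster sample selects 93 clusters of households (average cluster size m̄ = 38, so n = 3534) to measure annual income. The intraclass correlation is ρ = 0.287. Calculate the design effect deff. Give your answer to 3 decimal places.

11.619

deff = 1 + (38 − 1)·0.287 = 1 + 10.619 = 11.619.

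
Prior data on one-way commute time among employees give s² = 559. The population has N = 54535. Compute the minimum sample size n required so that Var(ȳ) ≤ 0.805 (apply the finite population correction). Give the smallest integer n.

Without fpc, n₀ = s²/D = 559/0.805 = 694.4099.
With fpc, (1 − n/N)·s²/n ≤ D requires n ≥ n₀/(1 + n₀/N) = 694.4099/(1 + 694.4099/54535) = 685.6790.
Rounding up, n = 686.

686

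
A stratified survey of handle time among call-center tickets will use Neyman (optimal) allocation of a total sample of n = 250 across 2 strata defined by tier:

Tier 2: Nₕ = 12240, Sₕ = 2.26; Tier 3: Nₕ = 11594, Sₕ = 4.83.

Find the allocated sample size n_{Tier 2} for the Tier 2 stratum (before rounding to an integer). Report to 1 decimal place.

Neyman allocation: nₕ = n·NₕSₕ / Σⱼ NⱼSⱼ.
Σ NⱼSⱼ = 12240·2.26 + 11594·4.83 = 83661.42.
n_{Tier 2} = 250·12240·2.26 / 83661.42 = 82.7.

82.7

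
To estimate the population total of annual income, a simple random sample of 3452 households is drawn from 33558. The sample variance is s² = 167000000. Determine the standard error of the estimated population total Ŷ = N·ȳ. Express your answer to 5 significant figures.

Var(Ŷ) = N²·Var(ȳ) = N²·(1 − n/N)·s²/n.
f = 3452/33558 = 0.10286668; Var(ȳ) = 0.89713332·167000000/3452 = 43401.293.
Var(Ŷ) = 33558² · 43401.293 = 4.8875904 × 10^13.
SE(Ŷ) = √(4.8875904 × 10^13) = 6.9911 × 10^6.

6.9911 × 10^6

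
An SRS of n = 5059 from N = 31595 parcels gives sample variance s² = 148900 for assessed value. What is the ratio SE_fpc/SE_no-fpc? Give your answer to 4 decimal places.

0.9164

f = n/N = 5059/31595 = 0.16012027.
SE_no-fpc = √(s²/n) = 5.4251907; SE_fpc = √((1−f)s²/n) = 4.9719134.
Ratio = √(1−f) = 0.91644952.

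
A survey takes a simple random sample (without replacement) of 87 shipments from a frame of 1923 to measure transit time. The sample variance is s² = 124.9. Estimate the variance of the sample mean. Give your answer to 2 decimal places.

1.37

Under SRS without replacement, Var(ȳ) = (1 − f)·s²/n with f = n/N = 87/1923 = 0.04524181.
Var(ȳ) = (1 − 0.04524181)·124.9/87 = 0.95475819·1.4356322 = 1.3706816.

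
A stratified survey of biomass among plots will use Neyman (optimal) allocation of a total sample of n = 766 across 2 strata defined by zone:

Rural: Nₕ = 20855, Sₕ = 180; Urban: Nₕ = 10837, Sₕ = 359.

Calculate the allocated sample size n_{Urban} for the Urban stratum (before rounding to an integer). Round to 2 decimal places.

389.84

Neyman allocation: nₕ = n·NₕSₕ / Σⱼ NⱼSⱼ.
Σ NⱼSⱼ = 20855·180 + 10837·359 = 7.644383 × 10^6.
n_{Urban} = 766·10837·359 / (7.644383 × 10^6) = 389.84.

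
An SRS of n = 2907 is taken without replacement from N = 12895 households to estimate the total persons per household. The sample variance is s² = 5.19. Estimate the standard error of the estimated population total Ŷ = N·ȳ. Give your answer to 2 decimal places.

Var(Ŷ) = N²·Var(ȳ) = N²·(1 − n/N)·s²/n.
f = 2907/12895 = 0.22543622; Var(ȳ) = 0.77456378·5.19/2907 = 0.0013828641.
Var(Ŷ) = 12895² · 0.0013828641 = 229944.06.
SE(Ŷ) = √(229944.06) = 479.52.

479.52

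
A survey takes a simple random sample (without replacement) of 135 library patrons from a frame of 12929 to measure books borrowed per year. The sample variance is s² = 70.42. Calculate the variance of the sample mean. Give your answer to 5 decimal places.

0.51618

Under SRS without replacement, Var(ȳ) = (1 − f)·s²/n with f = n/N = 135/12929 = 0.01044164.
Var(ȳ) = (1 − 0.01044164)·70.42/135 = 0.98955836·0.52162963 = 0.51618296.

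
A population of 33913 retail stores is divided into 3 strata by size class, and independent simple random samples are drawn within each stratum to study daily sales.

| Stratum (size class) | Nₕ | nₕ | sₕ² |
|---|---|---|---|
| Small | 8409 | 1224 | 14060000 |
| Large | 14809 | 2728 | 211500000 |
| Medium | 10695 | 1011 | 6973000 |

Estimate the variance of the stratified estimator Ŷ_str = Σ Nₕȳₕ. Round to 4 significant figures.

Var(Ŷ_str) = Σₕ Nₕ²(1 − fₕ)sₕ²/nₕ.
Small: 8409²·(1 − 1224/8409)·14060000/1224 = 6.9402486 × 10^11.
Large: 14809²·(1 − 2728/14809)·211500000/2728 = 1.387058 × 10^13.
Medium: 10695²·(1 − 1011/10695)·6973000/1011 = 7.1433854 × 10^11.
Sum = 1.5278943 × 10^13.

1.528 × 10^13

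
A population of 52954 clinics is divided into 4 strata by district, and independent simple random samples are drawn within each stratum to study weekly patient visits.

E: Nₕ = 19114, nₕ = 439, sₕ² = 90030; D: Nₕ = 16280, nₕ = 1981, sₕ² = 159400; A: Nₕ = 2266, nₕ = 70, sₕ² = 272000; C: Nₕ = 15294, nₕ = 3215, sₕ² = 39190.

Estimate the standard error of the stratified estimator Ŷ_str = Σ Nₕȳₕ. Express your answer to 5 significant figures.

Var(Ŷ_str) = Σₕ Nₕ²(1 − fₕ)sₕ²/nₕ.
E: 19114²·(1 − 439/19114)·90030/439 = 7.3204018 × 10^10.
D: 16280²·(1 − 1981/16280)·159400/1981 = 1.8731127 × 10^10.
A: 2266²·(1 − 70/2266)·272000/70 = 1.9335843 × 10^10.
C: 15294²·(1 − 3215/15294)·39190/3215 = 2.2518858 × 10^9.
Sum = 1.1352287 × 10^11.
SE = √(1.1352287 × 10^11) = 336930.

336930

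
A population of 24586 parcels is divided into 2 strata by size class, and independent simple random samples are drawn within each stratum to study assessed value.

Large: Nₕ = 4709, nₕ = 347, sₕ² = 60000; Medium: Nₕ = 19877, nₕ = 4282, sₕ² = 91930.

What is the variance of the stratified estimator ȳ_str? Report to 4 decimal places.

16.8853

Var(ȳ_str) = Σₕ Wₕ²(1 − fₕ)sₕ²/nₕ with Wₕ = Nₕ/N, N = 24586.
Large: Wₕ = 0.19153177; term = 0.19153177²·(1 − 0.07368868)·60000/347 = 5.8757103.
Medium: Wₕ = 0.80846823; term = 0.80846823²·(1 − 0.21542486)·91930/4282 = 11.009588.
Sum = 16.885298.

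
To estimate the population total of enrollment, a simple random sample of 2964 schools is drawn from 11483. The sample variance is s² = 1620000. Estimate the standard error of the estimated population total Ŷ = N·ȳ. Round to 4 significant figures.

Var(Ŷ) = N²·Var(ȳ) = N²·(1 − n/N)·s²/n.
f = 2964/11483 = 0.25812070; Var(ȳ) = 0.74187930·1620000/2964 = 405.48059.
Var(Ŷ) = 11483² · 405.48059 = 5.3466382 × 10^10.
SE(Ŷ) = √(5.3466382 × 10^10) = 231200.

231200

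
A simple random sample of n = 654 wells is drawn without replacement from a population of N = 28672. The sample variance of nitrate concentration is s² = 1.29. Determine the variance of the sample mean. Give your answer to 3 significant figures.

Under SRS without replacement, Var(ȳ) = (1 − f)·s²/n with f = n/N = 654/28672 = 0.02280971.
Var(ȳ) = (1 − 0.02280971)·1.29/654 = 0.97719029·0.0019724771 = 0.0019274854.

0.00193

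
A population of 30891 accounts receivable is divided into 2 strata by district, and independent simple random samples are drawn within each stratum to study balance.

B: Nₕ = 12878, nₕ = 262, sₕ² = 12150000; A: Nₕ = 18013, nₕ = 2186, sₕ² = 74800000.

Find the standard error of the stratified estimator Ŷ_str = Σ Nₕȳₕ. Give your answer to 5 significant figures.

Var(Ŷ_str) = Σₕ Nₕ²(1 − fₕ)sₕ²/nₕ.
B: 12878²·(1 − 262/12878)·12150000/262 = 7.5343378 × 10^12.
A: 18013²·(1 − 2186/18013)·74800000/2186 = 9.7551981 × 10^12.
Sum = 1.7289536 × 10^13.
SE = √(1.7289536 × 10^13) = 4.1581 × 10^6.

4.1581 × 10^6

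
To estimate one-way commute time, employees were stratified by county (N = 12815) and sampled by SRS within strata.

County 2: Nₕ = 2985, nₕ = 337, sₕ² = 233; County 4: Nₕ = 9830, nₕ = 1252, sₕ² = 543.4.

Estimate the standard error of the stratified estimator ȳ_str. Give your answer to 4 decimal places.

0.5061

Var(ȳ_str) = Σₕ Wₕ²(1 − fₕ)sₕ²/nₕ with Wₕ = Nₕ/N, N = 12815.
County 2: Wₕ = 0.23293016; term = 0.23293016²·(1 − 0.11289782)·233/337 = 0.033277532.
County 4: Wₕ = 0.76706984; term = 0.76706984²·(1 − 0.12736521)·543.4/1252 = 0.22285257.
Sum = 0.2561301.
SE = √(0.2561301) = 0.5061.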